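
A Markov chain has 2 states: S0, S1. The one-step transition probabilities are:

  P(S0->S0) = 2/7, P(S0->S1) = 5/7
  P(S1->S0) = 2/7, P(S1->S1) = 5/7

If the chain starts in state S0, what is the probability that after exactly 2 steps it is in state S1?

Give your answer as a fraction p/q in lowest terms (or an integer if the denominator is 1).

Answer: 5/7

Derivation:
Computing P^2 by repeated multiplication:
P^1 =
  S0: [2/7, 5/7]
  S1: [2/7, 5/7]
P^2 =
  S0: [2/7, 5/7]
  S1: [2/7, 5/7]

(P^2)[S0 -> S1] = 5/7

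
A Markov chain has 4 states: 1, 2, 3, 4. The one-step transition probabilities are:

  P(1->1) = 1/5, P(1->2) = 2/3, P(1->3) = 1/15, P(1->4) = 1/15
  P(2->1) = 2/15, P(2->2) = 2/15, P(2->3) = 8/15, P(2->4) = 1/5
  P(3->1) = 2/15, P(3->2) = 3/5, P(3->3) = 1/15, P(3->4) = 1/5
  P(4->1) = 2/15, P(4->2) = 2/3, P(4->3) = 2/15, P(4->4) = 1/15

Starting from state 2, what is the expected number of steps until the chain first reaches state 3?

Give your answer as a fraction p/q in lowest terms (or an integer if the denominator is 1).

Answer: 1785/719

Derivation:
Let h_i = expected steps to first reach 3 from state i.
Boundary: h_3 = 0.
First-step equations for the other states:
  h_1 = 1 + 1/5*h_1 + 2/3*h_2 + 1/15*h_3 + 1/15*h_4
  h_2 = 1 + 2/15*h_1 + 2/15*h_2 + 8/15*h_3 + 1/5*h_4
  h_4 = 1 + 2/15*h_1 + 2/3*h_2 + 2/15*h_3 + 1/15*h_4

Substituting h_3 = 0 and rearranging gives the linear system (I - Q) h = 1:
  [4/5, -2/3, -1/15] . (h_1, h_2, h_4) = 1
  [-2/15, 13/15, -1/5] . (h_1, h_2, h_4) = 1
  [-2/15, -2/3, 14/15] . (h_1, h_2, h_4) = 1

Solving yields:
  h_1 = 5175/1438
  h_2 = 1785/719
  h_4 = 2415/719

Starting state is 2, so the expected hitting time is h_2 = 1785/719.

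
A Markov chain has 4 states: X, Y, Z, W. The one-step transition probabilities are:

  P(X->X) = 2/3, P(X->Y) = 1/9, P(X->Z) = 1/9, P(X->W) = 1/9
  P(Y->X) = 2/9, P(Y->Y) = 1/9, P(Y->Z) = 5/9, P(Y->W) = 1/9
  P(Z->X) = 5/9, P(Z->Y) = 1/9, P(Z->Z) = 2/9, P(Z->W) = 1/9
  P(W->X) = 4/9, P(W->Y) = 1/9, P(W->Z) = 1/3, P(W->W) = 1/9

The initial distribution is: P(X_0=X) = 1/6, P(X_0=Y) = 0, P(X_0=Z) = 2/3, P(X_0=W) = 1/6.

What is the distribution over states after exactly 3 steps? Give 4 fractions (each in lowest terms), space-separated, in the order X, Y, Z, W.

Answer: 415/729 1/9 152/729 1/9

Derivation:
Propagating the distribution step by step (d_{t+1} = d_t * P):
d_0 = (X=1/6, Y=0, Z=2/3, W=1/6)
  d_1[X] = 1/6*2/3 + 0*2/9 + 2/3*5/9 + 1/6*4/9 = 5/9
  d_1[Y] = 1/6*1/9 + 0*1/9 + 2/3*1/9 + 1/6*1/9 = 1/9
  d_1[Z] = 1/6*1/9 + 0*5/9 + 2/3*2/9 + 1/6*1/3 = 2/9
  d_1[W] = 1/6*1/9 + 0*1/9 + 2/3*1/9 + 1/6*1/9 = 1/9
d_1 = (X=5/9, Y=1/9, Z=2/9, W=1/9)
  d_2[X] = 5/9*2/3 + 1/9*2/9 + 2/9*5/9 + 1/9*4/9 = 46/81
  d_2[Y] = 5/9*1/9 + 1/9*1/9 + 2/9*1/9 + 1/9*1/9 = 1/9
  d_2[Z] = 5/9*1/9 + 1/9*5/9 + 2/9*2/9 + 1/9*1/3 = 17/81
  d_2[W] = 5/9*1/9 + 1/9*1/9 + 2/9*1/9 + 1/9*1/9 = 1/9
d_2 = (X=46/81, Y=1/9, Z=17/81, W=1/9)
  d_3[X] = 46/81*2/3 + 1/9*2/9 + 17/81*5/9 + 1/9*4/9 = 415/729
  d_3[Y] = 46/81*1/9 + 1/9*1/9 + 17/81*1/9 + 1/9*1/9 = 1/9
  d_3[Z] = 46/81*1/9 + 1/9*5/9 + 17/81*2/9 + 1/9*1/3 = 152/729
  d_3[W] = 46/81*1/9 + 1/9*1/9 + 17/81*1/9 + 1/9*1/9 = 1/9
d_3 = (X=415/729, Y=1/9, Z=152/729, W=1/9)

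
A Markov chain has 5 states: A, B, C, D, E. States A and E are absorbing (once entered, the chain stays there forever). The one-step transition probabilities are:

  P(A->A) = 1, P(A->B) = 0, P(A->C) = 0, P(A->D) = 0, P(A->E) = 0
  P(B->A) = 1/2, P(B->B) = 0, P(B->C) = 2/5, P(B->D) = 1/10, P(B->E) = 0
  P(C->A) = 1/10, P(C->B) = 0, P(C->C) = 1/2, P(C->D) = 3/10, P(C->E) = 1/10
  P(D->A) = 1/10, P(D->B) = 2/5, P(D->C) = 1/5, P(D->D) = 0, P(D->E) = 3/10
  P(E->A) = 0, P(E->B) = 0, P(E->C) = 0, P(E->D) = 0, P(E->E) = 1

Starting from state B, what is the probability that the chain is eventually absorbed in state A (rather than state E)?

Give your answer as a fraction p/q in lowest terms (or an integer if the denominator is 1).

Answer: 3/4

Derivation:
Let a_i = P(absorbed in A | start in state i).
Boundary conditions: a_A = 1, a_E = 0.
For each transient state i, a_i = sum_j P(i->j) * a_j:
  a_B = 1/2*a_A + 0*a_B + 2/5*a_C + 1/10*a_D + 0*a_E
  a_C = 1/10*a_A + 0*a_B + 1/2*a_C + 3/10*a_D + 1/10*a_E
  a_D = 1/10*a_A + 2/5*a_B + 1/5*a_C + 0*a_D + 3/10*a_E

Substituting a_A = 1 and a_E = 0, rearrange to (I - Q) a = r where r[i] = P(i -> A):
  [1, -2/5, -1/10] . (a_B, a_C, a_D) = 1/2
  [0, 1/2, -3/10] . (a_B, a_C, a_D) = 1/10
  [-2/5, -1/5, 1] . (a_B, a_C, a_D) = 1/10

Solving yields:
  a_B = 3/4
  a_C = 1/2
  a_D = 1/2

Starting state is B, so the absorption probability is a_B = 3/4.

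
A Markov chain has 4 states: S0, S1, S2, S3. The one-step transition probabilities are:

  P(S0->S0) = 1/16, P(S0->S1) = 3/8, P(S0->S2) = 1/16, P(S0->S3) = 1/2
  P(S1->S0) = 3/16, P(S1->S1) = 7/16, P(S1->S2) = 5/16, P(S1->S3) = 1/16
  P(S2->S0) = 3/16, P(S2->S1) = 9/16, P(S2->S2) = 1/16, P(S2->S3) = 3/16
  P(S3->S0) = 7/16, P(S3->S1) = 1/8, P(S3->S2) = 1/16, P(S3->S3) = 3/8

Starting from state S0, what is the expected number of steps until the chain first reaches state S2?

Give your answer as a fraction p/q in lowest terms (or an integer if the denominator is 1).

Answer: 1936/273

Derivation:
Let h_i = expected steps to first reach S2 from state i.
Boundary: h_S2 = 0.
First-step equations for the other states:
  h_S0 = 1 + 1/16*h_S0 + 3/8*h_S1 + 1/16*h_S2 + 1/2*h_S3
  h_S1 = 1 + 3/16*h_S0 + 7/16*h_S1 + 5/16*h_S2 + 1/16*h_S3
  h_S3 = 1 + 7/16*h_S0 + 1/8*h_S1 + 1/16*h_S2 + 3/8*h_S3

Substituting h_S2 = 0 and rearranging gives the linear system (I - Q) h = 1:
  [15/16, -3/8, -1/2] . (h_S0, h_S1, h_S3) = 1
  [-3/16, 9/16, -1/16] . (h_S0, h_S1, h_S3) = 1
  [-7/16, -1/8, 5/8] . (h_S0, h_S1, h_S3) = 1

Solving yields:
  h_S0 = 1936/273
  h_S1 = 1360/273
  h_S3 = 688/91

Starting state is S0, so the expected hitting time is h_S0 = 1936/273.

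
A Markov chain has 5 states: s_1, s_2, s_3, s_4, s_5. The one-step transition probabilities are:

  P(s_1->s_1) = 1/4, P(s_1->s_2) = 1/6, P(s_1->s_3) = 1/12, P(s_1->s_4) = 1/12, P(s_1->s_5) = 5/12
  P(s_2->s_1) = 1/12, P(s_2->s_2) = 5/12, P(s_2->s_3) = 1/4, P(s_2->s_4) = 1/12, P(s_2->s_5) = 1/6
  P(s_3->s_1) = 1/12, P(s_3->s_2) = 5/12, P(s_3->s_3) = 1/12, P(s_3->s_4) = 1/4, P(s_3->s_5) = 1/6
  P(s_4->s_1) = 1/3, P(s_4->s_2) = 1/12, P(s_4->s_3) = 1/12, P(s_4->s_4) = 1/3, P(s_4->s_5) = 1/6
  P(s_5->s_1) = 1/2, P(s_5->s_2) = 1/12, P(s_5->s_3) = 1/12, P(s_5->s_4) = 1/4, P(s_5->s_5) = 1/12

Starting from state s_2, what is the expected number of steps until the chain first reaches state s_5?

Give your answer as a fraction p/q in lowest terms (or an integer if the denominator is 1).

Answer: 7872/1597

Derivation:
Let h_i = expected steps to first reach s_5 from state i.
Boundary: h_s_5 = 0.
First-step equations for the other states:
  h_s_1 = 1 + 1/4*h_s_1 + 1/6*h_s_2 + 1/12*h_s_3 + 1/12*h_s_4 + 5/12*h_s_5
  h_s_2 = 1 + 1/12*h_s_1 + 5/12*h_s_2 + 1/4*h_s_3 + 1/12*h_s_4 + 1/6*h_s_5
  h_s_3 = 1 + 1/12*h_s_1 + 5/12*h_s_2 + 1/12*h_s_3 + 1/4*h_s_4 + 1/6*h_s_5
  h_s_4 = 1 + 1/3*h_s_1 + 1/12*h_s_2 + 1/12*h_s_3 + 1/3*h_s_4 + 1/6*h_s_5

Substituting h_s_5 = 0 and rearranging gives the linear system (I - Q) h = 1:
  [3/4, -1/6, -1/12, -1/12] . (h_s_1, h_s_2, h_s_3, h_s_4) = 1
  [-1/12, 7/12, -1/4, -1/12] . (h_s_1, h_s_2, h_s_3, h_s_4) = 1
  [-1/12, -5/12, 11/12, -1/4] . (h_s_1, h_s_2, h_s_3, h_s_4) = 1
  [-1/3, -1/12, -1/12, 2/3] . (h_s_1, h_s_2, h_s_3, h_s_4) = 1

Solving yields:
  h_s_1 = 5532/1597
  h_s_2 = 7872/1597
  h_s_3 = 7764/1597
  h_s_4 = 7116/1597

Starting state is s_2, so the expected hitting time is h_s_2 = 7872/1597.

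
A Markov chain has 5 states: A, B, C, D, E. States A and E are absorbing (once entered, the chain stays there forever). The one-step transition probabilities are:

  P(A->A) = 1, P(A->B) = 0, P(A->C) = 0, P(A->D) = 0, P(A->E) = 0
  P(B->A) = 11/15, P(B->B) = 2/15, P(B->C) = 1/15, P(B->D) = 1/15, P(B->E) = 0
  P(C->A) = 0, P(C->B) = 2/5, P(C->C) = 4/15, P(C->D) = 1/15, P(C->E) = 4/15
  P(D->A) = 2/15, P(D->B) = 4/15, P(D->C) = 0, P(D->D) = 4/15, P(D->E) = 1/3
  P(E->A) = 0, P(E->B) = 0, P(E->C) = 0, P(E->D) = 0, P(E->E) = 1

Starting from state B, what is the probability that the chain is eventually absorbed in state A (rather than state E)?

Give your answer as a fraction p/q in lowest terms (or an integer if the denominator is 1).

Let a_i = P(absorbed in A | start in state i).
Boundary conditions: a_A = 1, a_E = 0.
For each transient state i, a_i = sum_j P(i->j) * a_j:
  a_B = 11/15*a_A + 2/15*a_B + 1/15*a_C + 1/15*a_D + 0*a_E
  a_C = 0*a_A + 2/5*a_B + 4/15*a_C + 1/15*a_D + 4/15*a_E
  a_D = 2/15*a_A + 4/15*a_B + 0*a_C + 4/15*a_D + 1/3*a_E

Substituting a_A = 1 and a_E = 0, rearrange to (I - Q) a = r where r[i] = P(i -> A):
  [13/15, -1/15, -1/15] . (a_B, a_C, a_D) = 11/15
  [-2/5, 11/15, -1/15] . (a_B, a_C, a_D) = 0
  [-4/15, 0, 11/15] . (a_B, a_C, a_D) = 2/15

Solving yields:
  a_B = 1355/1459
  a_C = 808/1459
  a_D = 758/1459

Starting state is B, so the absorption probability is a_B = 1355/1459.

Answer: 1355/1459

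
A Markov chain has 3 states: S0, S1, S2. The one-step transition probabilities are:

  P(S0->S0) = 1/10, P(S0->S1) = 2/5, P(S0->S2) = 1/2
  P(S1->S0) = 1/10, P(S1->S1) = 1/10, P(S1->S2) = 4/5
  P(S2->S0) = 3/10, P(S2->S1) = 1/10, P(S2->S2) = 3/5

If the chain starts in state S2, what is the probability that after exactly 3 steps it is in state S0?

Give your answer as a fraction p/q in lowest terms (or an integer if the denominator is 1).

Answer: 109/500

Derivation:
Computing P^3 by repeated multiplication:
P^1 =
  S0: [1/10, 2/5, 1/2]
  S1: [1/10, 1/10, 4/5]
  S2: [3/10, 1/10, 3/5]
P^2 =
  S0: [1/5, 13/100, 67/100]
  S1: [13/50, 13/100, 61/100]
  S2: [11/50, 19/100, 59/100]
P^3 =
  S0: [117/500, 4/25, 303/500]
  S1: [111/500, 89/500, 3/5]
  S2: [109/500, 83/500, 77/125]

(P^3)[S2 -> S0] = 109/500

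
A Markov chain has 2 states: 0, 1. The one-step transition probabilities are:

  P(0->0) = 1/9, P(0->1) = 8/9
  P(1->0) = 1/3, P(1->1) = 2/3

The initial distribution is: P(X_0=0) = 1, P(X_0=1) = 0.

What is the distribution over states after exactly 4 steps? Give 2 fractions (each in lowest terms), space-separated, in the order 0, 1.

Propagating the distribution step by step (d_{t+1} = d_t * P):
d_0 = (0=1, 1=0)
  d_1[0] = 1*1/9 + 0*1/3 = 1/9
  d_1[1] = 1*8/9 + 0*2/3 = 8/9
d_1 = (0=1/9, 1=8/9)
  d_2[0] = 1/9*1/9 + 8/9*1/3 = 25/81
  d_2[1] = 1/9*8/9 + 8/9*2/3 = 56/81
d_2 = (0=25/81, 1=56/81)
  d_3[0] = 25/81*1/9 + 56/81*1/3 = 193/729
  d_3[1] = 25/81*8/9 + 56/81*2/3 = 536/729
d_3 = (0=193/729, 1=536/729)
  d_4[0] = 193/729*1/9 + 536/729*1/3 = 1801/6561
  d_4[1] = 193/729*8/9 + 536/729*2/3 = 4760/6561
d_4 = (0=1801/6561, 1=4760/6561)

Answer: 1801/6561 4760/6561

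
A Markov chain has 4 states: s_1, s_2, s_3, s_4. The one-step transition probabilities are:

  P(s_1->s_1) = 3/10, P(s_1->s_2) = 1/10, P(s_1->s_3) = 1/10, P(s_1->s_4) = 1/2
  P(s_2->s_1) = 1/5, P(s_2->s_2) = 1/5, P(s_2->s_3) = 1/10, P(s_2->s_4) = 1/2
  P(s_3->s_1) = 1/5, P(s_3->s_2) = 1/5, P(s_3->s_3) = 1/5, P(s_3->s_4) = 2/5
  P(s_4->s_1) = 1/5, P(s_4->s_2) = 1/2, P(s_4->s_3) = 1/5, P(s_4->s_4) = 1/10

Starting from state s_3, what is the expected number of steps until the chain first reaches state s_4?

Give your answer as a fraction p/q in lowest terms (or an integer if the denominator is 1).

Let h_i = expected steps to first reach s_4 from state i.
Boundary: h_s_4 = 0.
First-step equations for the other states:
  h_s_1 = 1 + 3/10*h_s_1 + 1/10*h_s_2 + 1/10*h_s_3 + 1/2*h_s_4
  h_s_2 = 1 + 1/5*h_s_1 + 1/5*h_s_2 + 1/10*h_s_3 + 1/2*h_s_4
  h_s_3 = 1 + 1/5*h_s_1 + 1/5*h_s_2 + 1/5*h_s_3 + 2/5*h_s_4

Substituting h_s_4 = 0 and rearranging gives the linear system (I - Q) h = 1:
  [7/10, -1/10, -1/10] . (h_s_1, h_s_2, h_s_3) = 1
  [-1/5, 4/5, -1/10] . (h_s_1, h_s_2, h_s_3) = 1
  [-1/5, -1/5, 4/5] . (h_s_1, h_s_2, h_s_3) = 1

Solving yields:
  h_s_1 = 45/22
  h_s_2 = 45/22
  h_s_3 = 25/11

Starting state is s_3, so the expected hitting time is h_s_3 = 25/11.

Answer: 25/11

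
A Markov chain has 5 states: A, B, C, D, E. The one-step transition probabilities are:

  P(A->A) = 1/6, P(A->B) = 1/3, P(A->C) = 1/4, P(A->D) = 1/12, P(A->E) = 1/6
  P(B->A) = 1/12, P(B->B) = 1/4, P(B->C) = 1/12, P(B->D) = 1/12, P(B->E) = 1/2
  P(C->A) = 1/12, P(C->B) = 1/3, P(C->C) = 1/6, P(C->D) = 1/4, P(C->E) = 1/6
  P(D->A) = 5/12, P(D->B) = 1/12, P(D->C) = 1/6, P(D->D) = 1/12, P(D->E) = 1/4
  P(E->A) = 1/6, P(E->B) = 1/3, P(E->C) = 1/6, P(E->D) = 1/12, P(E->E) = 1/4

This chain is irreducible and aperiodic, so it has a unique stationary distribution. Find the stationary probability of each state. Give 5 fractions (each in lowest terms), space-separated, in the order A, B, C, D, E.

The stationary distribution satisfies pi = pi * P, i.e.:
  pi_A = 1/6*pi_A + 1/12*pi_B + 1/12*pi_C + 5/12*pi_D + 1/6*pi_E
  pi_B = 1/3*pi_A + 1/4*pi_B + 1/3*pi_C + 1/12*pi_D + 1/3*pi_E
  pi_C = 1/4*pi_A + 1/12*pi_B + 1/6*pi_C + 1/6*pi_D + 1/6*pi_E
  pi_D = 1/12*pi_A + 1/12*pi_B + 1/4*pi_C + 1/12*pi_D + 1/12*pi_E
  pi_E = 1/6*pi_A + 1/2*pi_B + 1/6*pi_C + 1/4*pi_D + 1/4*pi_E
with normalization: pi_A + pi_B + pi_C + pi_D + pi_E = 1.

Using the first 4 balance equations plus normalization, the linear system A*pi = b is:
  [-5/6, 1/12, 1/12, 5/12, 1/6] . pi = 0
  [1/3, -3/4, 1/3, 1/12, 1/3] . pi = 0
  [1/4, 1/12, -5/6, 1/6, 1/6] . pi = 0
  [1/12, 1/12, 1/4, -11/12, 1/12] . pi = 0
  [1, 1, 1, 1, 1] . pi = 1

Solving yields:
  pi_A = 131/832
  pi_B = 235/832
  pi_C = 5/32
  pi_D = 7/64
  pi_E = 245/832

Verification (pi * P):
  131/832*1/6 + 235/832*1/12 + 5/32*1/12 + 7/64*5/12 + 245/832*1/6 = 131/832 = pi_A  (ok)
  131/832*1/3 + 235/832*1/4 + 5/32*1/3 + 7/64*1/12 + 245/832*1/3 = 235/832 = pi_B  (ok)
  131/832*1/4 + 235/832*1/12 + 5/32*1/6 + 7/64*1/6 + 245/832*1/6 = 5/32 = pi_C  (ok)
  131/832*1/12 + 235/832*1/12 + 5/32*1/4 + 7/64*1/12 + 245/832*1/12 = 7/64 = pi_D  (ok)
  131/832*1/6 + 235/832*1/2 + 5/32*1/6 + 7/64*1/4 + 245/832*1/4 = 245/832 = pi_E  (ok)

Answer: 131/832 235/832 5/32 7/64 245/832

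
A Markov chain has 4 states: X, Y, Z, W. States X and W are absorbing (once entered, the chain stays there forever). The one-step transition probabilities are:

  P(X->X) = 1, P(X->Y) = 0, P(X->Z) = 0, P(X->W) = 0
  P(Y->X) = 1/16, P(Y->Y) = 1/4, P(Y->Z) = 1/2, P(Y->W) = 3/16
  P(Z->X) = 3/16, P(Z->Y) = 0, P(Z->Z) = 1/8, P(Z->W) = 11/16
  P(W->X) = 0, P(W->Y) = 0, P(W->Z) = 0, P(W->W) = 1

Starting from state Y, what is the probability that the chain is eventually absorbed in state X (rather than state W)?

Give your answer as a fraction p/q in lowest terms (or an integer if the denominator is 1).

Let a_i = P(absorbed in X | start in state i).
Boundary conditions: a_X = 1, a_W = 0.
For each transient state i, a_i = sum_j P(i->j) * a_j:
  a_Y = 1/16*a_X + 1/4*a_Y + 1/2*a_Z + 3/16*a_W
  a_Z = 3/16*a_X + 0*a_Y + 1/8*a_Z + 11/16*a_W

Substituting a_X = 1 and a_W = 0, rearrange to (I - Q) a = r where r[i] = P(i -> X):
  [3/4, -1/2] . (a_Y, a_Z) = 1/16
  [0, 7/8] . (a_Y, a_Z) = 3/16

Solving yields:
  a_Y = 19/84
  a_Z = 3/14

Starting state is Y, so the absorption probability is a_Y = 19/84.

Answer: 19/84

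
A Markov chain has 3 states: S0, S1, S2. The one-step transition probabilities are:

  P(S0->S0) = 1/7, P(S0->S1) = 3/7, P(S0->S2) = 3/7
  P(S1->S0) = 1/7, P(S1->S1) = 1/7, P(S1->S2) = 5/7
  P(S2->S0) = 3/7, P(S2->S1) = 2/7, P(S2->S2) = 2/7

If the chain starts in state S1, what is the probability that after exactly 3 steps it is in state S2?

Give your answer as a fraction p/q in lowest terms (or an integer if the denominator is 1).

Answer: 157/343

Derivation:
Computing P^3 by repeated multiplication:
P^1 =
  S0: [1/7, 3/7, 3/7]
  S1: [1/7, 1/7, 5/7]
  S2: [3/7, 2/7, 2/7]
P^2 =
  S0: [13/49, 12/49, 24/49]
  S1: [17/49, 2/7, 18/49]
  S2: [11/49, 15/49, 23/49]
P^3 =
  S0: [97/343, 99/343, 3/7]
  S1: [85/343, 101/343, 157/343]
  S2: [95/343, 94/343, 22/49]

(P^3)[S1 -> S2] = 157/343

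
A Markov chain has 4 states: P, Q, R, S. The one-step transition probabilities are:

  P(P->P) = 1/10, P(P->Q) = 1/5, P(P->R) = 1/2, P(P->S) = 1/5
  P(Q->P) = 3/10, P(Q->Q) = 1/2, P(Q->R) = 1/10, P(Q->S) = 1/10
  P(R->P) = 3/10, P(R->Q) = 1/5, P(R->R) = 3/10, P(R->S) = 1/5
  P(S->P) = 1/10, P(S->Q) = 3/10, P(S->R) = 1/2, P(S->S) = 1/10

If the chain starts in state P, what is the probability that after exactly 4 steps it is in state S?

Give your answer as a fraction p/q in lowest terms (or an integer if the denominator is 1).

Computing P^4 by repeated multiplication:
P^1 =
  P: [1/10, 1/5, 1/2, 1/5]
  Q: [3/10, 1/2, 1/10, 1/10]
  R: [3/10, 1/5, 3/10, 1/5]
  S: [1/10, 3/10, 1/2, 1/10]
P^2 =
  P: [6/25, 7/25, 8/25, 4/25]
  Q: [11/50, 9/25, 7/25, 7/50]
  R: [1/5, 7/25, 9/25, 4/25]
  S: [13/50, 3/10, 7/25, 4/25]
P^3 =
  P: [11/50, 3/10, 81/250, 39/250]
  Q: [57/250, 161/500, 3/10, 3/20]
  R: [57/250, 3/10, 79/250, 39/250]
  S: [27/125, 153/500, 81/250, 77/500]
P^4 =
  P: [281/1250, 191/625, 197/625, 193/1250]
  Q: [561/2500, 779/2500, 389/1250, 191/1250]
  R: [279/1250, 191/625, 198/625, 193/1250]
  S: [113/500, 192/625, 391/1250, 77/500]

(P^4)[P -> S] = 193/1250

Answer: 193/1250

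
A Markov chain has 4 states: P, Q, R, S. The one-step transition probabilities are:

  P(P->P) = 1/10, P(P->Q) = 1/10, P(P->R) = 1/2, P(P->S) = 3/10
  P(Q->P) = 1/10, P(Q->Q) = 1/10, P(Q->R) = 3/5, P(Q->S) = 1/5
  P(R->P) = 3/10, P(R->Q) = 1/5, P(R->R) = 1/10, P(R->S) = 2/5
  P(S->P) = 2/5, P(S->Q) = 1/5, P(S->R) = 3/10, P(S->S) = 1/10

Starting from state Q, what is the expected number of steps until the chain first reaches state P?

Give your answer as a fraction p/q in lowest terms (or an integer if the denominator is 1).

Answer: 570/139

Derivation:
Let h_i = expected steps to first reach P from state i.
Boundary: h_P = 0.
First-step equations for the other states:
  h_Q = 1 + 1/10*h_P + 1/10*h_Q + 3/5*h_R + 1/5*h_S
  h_R = 1 + 3/10*h_P + 1/5*h_Q + 1/10*h_R + 2/5*h_S
  h_S = 1 + 2/5*h_P + 1/5*h_Q + 3/10*h_R + 1/10*h_S

Substituting h_P = 0 and rearranging gives the linear system (I - Q) h = 1:
  [9/10, -3/5, -1/5] . (h_Q, h_R, h_S) = 1
  [-1/5, 9/10, -2/5] . (h_Q, h_R, h_S) = 1
  [-1/5, -3/10, 9/10] . (h_Q, h_R, h_S) = 1

Solving yields:
  h_Q = 570/139
  h_R = 1430/417
  h_S = 440/139

Starting state is Q, so the expected hitting time is h_Q = 570/139.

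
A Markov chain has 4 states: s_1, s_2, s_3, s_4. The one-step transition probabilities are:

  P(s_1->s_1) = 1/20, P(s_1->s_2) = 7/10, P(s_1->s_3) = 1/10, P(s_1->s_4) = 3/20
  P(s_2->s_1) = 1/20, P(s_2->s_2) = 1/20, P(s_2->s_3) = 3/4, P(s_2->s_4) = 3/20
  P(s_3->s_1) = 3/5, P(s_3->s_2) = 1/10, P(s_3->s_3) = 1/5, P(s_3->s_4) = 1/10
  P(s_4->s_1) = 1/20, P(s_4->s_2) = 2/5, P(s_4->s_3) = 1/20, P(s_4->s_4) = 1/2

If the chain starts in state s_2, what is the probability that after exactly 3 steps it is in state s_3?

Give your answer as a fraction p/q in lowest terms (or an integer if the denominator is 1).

Answer: 1791/8000

Derivation:
Computing P^3 by repeated multiplication:
P^1 =
  s_1: [1/20, 7/10, 1/10, 3/20]
  s_2: [1/20, 1/20, 3/4, 3/20]
  s_3: [3/5, 1/10, 1/5, 1/10]
  s_4: [1/20, 2/5, 1/20, 1/2]
P^2 =
  s_1: [21/200, 7/50, 223/400, 79/400]
  s_2: [37/80, 69/400, 1/5, 33/200]
  s_3: [4/25, 97/200, 9/50, 7/40]
  s_4: [31/400, 13/50, 17/50, 129/400]
P^3 =
  s_1: [2853/8000, 861/4000, 379/1600, 153/800]
  s_2: [4/25, 3347/8000, 1791/8000, 791/4000]
  s_3: [149/1000, 897/4000, 849/2000, 809/4000]
  s_4: [237/1000, 921/4000, 459/1600, 1967/8000]

(P^3)[s_2 -> s_3] = 1791/8000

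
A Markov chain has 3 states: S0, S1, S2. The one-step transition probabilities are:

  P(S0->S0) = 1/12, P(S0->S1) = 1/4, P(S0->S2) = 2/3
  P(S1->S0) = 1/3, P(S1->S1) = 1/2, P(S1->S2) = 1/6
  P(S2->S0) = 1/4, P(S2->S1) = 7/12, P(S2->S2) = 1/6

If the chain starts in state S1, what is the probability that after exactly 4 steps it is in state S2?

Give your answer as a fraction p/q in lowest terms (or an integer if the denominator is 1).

Answer: 167/576

Derivation:
Computing P^4 by repeated multiplication:
P^1 =
  S0: [1/12, 1/4, 2/3]
  S1: [1/3, 1/2, 1/6]
  S2: [1/4, 7/12, 1/6]
P^2 =
  S0: [37/144, 77/144, 5/24]
  S1: [17/72, 31/72, 1/3]
  S2: [37/144, 65/144, 7/24]
P^3 =
  S0: [145/576, 29/64, 85/288]
  S1: [71/288, 15/32, 41/144]
  S2: [47/192, 265/576, 85/288]
P^4 =
  S0: [1699/6912, 3191/6912, 337/1152]
  S1: [857/3456, 1597/3456, 167/576]
  S2: [1711/6912, 3203/6912, 37/128]

(P^4)[S1 -> S2] = 167/576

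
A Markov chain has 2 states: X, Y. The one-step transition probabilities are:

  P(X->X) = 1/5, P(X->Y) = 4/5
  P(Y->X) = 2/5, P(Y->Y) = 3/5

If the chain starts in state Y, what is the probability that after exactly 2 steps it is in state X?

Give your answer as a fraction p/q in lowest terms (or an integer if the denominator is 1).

Computing P^2 by repeated multiplication:
P^1 =
  X: [1/5, 4/5]
  Y: [2/5, 3/5]
P^2 =
  X: [9/25, 16/25]
  Y: [8/25, 17/25]

(P^2)[Y -> X] = 8/25

Answer: 8/25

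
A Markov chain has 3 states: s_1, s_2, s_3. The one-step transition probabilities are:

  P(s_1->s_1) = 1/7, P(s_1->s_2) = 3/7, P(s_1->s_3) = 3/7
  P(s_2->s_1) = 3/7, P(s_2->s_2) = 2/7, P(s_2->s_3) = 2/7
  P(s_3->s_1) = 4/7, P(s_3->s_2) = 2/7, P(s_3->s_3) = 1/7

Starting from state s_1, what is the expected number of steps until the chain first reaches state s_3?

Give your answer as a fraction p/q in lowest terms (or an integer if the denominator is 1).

Let h_i = expected steps to first reach s_3 from state i.
Boundary: h_s_3 = 0.
First-step equations for the other states:
  h_s_1 = 1 + 1/7*h_s_1 + 3/7*h_s_2 + 3/7*h_s_3
  h_s_2 = 1 + 3/7*h_s_1 + 2/7*h_s_2 + 2/7*h_s_3

Substituting h_s_3 = 0 and rearranging gives the linear system (I - Q) h = 1:
  [6/7, -3/7] . (h_s_1, h_s_2) = 1
  [-3/7, 5/7] . (h_s_1, h_s_2) = 1

Solving yields:
  h_s_1 = 8/3
  h_s_2 = 3

Starting state is s_1, so the expected hitting time is h_s_1 = 8/3.

Answer: 8/3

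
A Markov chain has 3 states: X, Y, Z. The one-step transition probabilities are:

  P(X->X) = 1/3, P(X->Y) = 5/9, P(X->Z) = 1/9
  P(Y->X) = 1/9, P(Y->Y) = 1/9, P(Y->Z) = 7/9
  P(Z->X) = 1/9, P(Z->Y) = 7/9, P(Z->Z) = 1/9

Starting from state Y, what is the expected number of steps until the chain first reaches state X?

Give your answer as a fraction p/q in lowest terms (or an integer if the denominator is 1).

Answer: 9

Derivation:
Let h_i = expected steps to first reach X from state i.
Boundary: h_X = 0.
First-step equations for the other states:
  h_Y = 1 + 1/9*h_X + 1/9*h_Y + 7/9*h_Z
  h_Z = 1 + 1/9*h_X + 7/9*h_Y + 1/9*h_Z

Substituting h_X = 0 and rearranging gives the linear system (I - Q) h = 1:
  [8/9, -7/9] . (h_Y, h_Z) = 1
  [-7/9, 8/9] . (h_Y, h_Z) = 1

Solving yields:
  h_Y = 9
  h_Z = 9

Starting state is Y, so the expected hitting time is h_Y = 9.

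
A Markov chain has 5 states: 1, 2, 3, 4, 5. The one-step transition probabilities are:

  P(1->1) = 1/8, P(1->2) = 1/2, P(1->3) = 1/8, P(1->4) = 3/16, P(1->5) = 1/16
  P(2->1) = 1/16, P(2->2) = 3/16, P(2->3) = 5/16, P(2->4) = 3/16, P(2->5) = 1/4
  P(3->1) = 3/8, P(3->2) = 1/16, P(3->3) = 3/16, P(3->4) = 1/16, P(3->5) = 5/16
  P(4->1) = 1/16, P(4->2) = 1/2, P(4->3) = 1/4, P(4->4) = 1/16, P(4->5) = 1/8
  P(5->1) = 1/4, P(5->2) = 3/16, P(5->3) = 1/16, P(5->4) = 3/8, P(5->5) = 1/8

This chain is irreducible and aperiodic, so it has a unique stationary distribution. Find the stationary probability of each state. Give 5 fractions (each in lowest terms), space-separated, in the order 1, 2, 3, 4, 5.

The stationary distribution satisfies pi = pi * P, i.e.:
  pi_1 = 1/8*pi_1 + 1/16*pi_2 + 3/8*pi_3 + 1/16*pi_4 + 1/4*pi_5
  pi_2 = 1/2*pi_1 + 3/16*pi_2 + 1/16*pi_3 + 1/2*pi_4 + 3/16*pi_5
  pi_3 = 1/8*pi_1 + 5/16*pi_2 + 3/16*pi_3 + 1/4*pi_4 + 1/16*pi_5
  pi_4 = 3/16*pi_1 + 3/16*pi_2 + 1/16*pi_3 + 1/16*pi_4 + 3/8*pi_5
  pi_5 = 1/16*pi_1 + 1/4*pi_2 + 5/16*pi_3 + 1/8*pi_4 + 1/8*pi_5
with normalization: pi_1 + pi_2 + pi_3 + pi_4 + pi_5 = 1.

Using the first 4 balance equations plus normalization, the linear system A*pi = b is:
  [-7/8, 1/16, 3/8, 1/16, 1/4] . pi = 0
  [1/2, -13/16, 1/16, 1/2, 3/16] . pi = 0
  [1/8, 5/16, -13/16, 1/4, 1/16] . pi = 0
  [3/16, 3/16, 1/16, -15/16, 3/8] . pi = 0
  [1, 1, 1, 1, 1] . pi = 1

Solving yields:
  pi_1 = 8228/48423
  pi_2 = 13105/48423
  pi_3 = 3204/16141
  pi_4 = 2833/16141
  pi_5 = 2993/16141

Verification (pi * P):
  8228/48423*1/8 + 13105/48423*1/16 + 3204/16141*3/8 + 2833/16141*1/16 + 2993/16141*1/4 = 8228/48423 = pi_1  (ok)
  8228/48423*1/2 + 13105/48423*3/16 + 3204/16141*1/16 + 2833/16141*1/2 + 2993/16141*3/16 = 13105/48423 = pi_2  (ok)
  8228/48423*1/8 + 13105/48423*5/16 + 3204/16141*3/16 + 2833/16141*1/4 + 2993/16141*1/16 = 3204/16141 = pi_3  (ok)
  8228/48423*3/16 + 13105/48423*3/16 + 3204/16141*1/16 + 2833/16141*1/16 + 2993/16141*3/8 = 2833/16141 = pi_4  (ok)
  8228/48423*1/16 + 13105/48423*1/4 + 3204/16141*5/16 + 2833/16141*1/8 + 2993/16141*1/8 = 2993/16141 = pi_5  (ok)

Answer: 8228/48423 13105/48423 3204/16141 2833/16141 2993/16141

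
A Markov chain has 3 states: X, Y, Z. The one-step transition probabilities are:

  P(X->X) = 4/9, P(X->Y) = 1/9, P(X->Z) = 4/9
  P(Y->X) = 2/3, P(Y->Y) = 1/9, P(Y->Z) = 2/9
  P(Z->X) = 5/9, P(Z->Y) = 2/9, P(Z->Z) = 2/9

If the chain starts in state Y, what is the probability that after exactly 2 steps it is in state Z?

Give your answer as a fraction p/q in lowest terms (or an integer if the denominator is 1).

Computing P^2 by repeated multiplication:
P^1 =
  X: [4/9, 1/9, 4/9]
  Y: [2/3, 1/9, 2/9]
  Z: [5/9, 2/9, 2/9]
P^2 =
  X: [14/27, 13/81, 26/81]
  Y: [40/81, 11/81, 10/27]
  Z: [14/27, 11/81, 28/81]

(P^2)[Y -> Z] = 10/27

Answer: 10/27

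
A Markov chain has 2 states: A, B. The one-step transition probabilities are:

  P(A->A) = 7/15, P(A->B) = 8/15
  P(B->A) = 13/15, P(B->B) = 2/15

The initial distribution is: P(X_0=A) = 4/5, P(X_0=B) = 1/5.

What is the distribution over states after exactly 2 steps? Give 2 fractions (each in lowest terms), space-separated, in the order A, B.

Answer: 81/125 44/125

Derivation:
Propagating the distribution step by step (d_{t+1} = d_t * P):
d_0 = (A=4/5, B=1/5)
  d_1[A] = 4/5*7/15 + 1/5*13/15 = 41/75
  d_1[B] = 4/5*8/15 + 1/5*2/15 = 34/75
d_1 = (A=41/75, B=34/75)
  d_2[A] = 41/75*7/15 + 34/75*13/15 = 81/125
  d_2[B] = 41/75*8/15 + 34/75*2/15 = 44/125
d_2 = (A=81/125, B=44/125)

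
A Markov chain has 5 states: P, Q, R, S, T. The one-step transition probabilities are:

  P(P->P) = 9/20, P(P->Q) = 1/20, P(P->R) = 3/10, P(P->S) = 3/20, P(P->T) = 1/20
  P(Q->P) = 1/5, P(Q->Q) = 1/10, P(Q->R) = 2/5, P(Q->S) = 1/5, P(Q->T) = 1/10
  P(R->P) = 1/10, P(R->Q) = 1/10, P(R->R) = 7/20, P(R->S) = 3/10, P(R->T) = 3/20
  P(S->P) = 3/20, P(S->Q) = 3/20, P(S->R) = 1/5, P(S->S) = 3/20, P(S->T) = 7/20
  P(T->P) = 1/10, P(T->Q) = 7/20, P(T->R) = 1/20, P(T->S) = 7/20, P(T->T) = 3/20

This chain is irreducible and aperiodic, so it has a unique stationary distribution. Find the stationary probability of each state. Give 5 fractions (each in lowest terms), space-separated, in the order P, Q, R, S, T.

Answer: 12005/61959 8935/61959 16240/61959 4759/20653 10502/61959

Derivation:
The stationary distribution satisfies pi = pi * P, i.e.:
  pi_P = 9/20*pi_P + 1/5*pi_Q + 1/10*pi_R + 3/20*pi_S + 1/10*pi_T
  pi_Q = 1/20*pi_P + 1/10*pi_Q + 1/10*pi_R + 3/20*pi_S + 7/20*pi_T
  pi_R = 3/10*pi_P + 2/5*pi_Q + 7/20*pi_R + 1/5*pi_S + 1/20*pi_T
  pi_S = 3/20*pi_P + 1/5*pi_Q + 3/10*pi_R + 3/20*pi_S + 7/20*pi_T
  pi_T = 1/20*pi_P + 1/10*pi_Q + 3/20*pi_R + 7/20*pi_S + 3/20*pi_T
with normalization: pi_P + pi_Q + pi_R + pi_S + pi_T = 1.

Using the first 4 balance equations plus normalization, the linear system A*pi = b is:
  [-11/20, 1/5, 1/10, 3/20, 1/10] . pi = 0
  [1/20, -9/10, 1/10, 3/20, 7/20] . pi = 0
  [3/10, 2/5, -13/20, 1/5, 1/20] . pi = 0
  [3/20, 1/5, 3/10, -17/20, 7/20] . pi = 0
  [1, 1, 1, 1, 1] . pi = 1

Solving yields:
  pi_P = 12005/61959
  pi_Q = 8935/61959
  pi_R = 16240/61959
  pi_S = 4759/20653
  pi_T = 10502/61959

Verification (pi * P):
  12005/61959*9/20 + 8935/61959*1/5 + 16240/61959*1/10 + 4759/20653*3/20 + 10502/61959*1/10 = 12005/61959 = pi_P  (ok)
  12005/61959*1/20 + 8935/61959*1/10 + 16240/61959*1/10 + 4759/20653*3/20 + 10502/61959*7/20 = 8935/61959 = pi_Q  (ok)
  12005/61959*3/10 + 8935/61959*2/5 + 16240/61959*7/20 + 4759/20653*1/5 + 10502/61959*1/20 = 16240/61959 = pi_R  (ok)
  12005/61959*3/20 + 8935/61959*1/5 + 16240/61959*3/10 + 4759/20653*3/20 + 10502/61959*7/20 = 4759/20653 = pi_S  (ok)
  12005/61959*1/20 + 8935/61959*1/10 + 16240/61959*3/20 + 4759/20653*7/20 + 10502/61959*3/20 = 10502/61959 = pi_T  (ok)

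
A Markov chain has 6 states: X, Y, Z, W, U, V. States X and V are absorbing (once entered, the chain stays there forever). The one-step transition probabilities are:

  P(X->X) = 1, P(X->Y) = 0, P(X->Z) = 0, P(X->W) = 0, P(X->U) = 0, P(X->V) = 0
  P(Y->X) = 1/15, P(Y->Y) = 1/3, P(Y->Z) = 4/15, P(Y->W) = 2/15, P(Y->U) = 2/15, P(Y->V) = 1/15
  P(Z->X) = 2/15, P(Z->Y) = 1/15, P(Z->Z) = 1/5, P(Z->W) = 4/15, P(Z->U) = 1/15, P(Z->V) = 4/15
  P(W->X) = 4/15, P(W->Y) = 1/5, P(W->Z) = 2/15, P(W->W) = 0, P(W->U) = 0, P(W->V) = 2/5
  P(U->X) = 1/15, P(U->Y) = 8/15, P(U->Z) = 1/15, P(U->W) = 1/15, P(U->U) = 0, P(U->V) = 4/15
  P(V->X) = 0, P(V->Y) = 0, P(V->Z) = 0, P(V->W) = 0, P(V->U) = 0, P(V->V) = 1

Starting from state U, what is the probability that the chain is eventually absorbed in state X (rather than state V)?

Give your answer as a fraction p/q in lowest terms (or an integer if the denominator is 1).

Let a_i = P(absorbed in X | start in state i).
Boundary conditions: a_X = 1, a_V = 0.
For each transient state i, a_i = sum_j P(i->j) * a_j:
  a_Y = 1/15*a_X + 1/3*a_Y + 4/15*a_Z + 2/15*a_W + 2/15*a_U + 1/15*a_V
  a_Z = 2/15*a_X + 1/15*a_Y + 1/5*a_Z + 4/15*a_W + 1/15*a_U + 4/15*a_V
  a_W = 4/15*a_X + 1/5*a_Y + 2/15*a_Z + 0*a_W + 0*a_U + 2/5*a_V
  a_U = 1/15*a_X + 8/15*a_Y + 1/15*a_Z + 1/15*a_W + 0*a_U + 4/15*a_V

Substituting a_X = 1 and a_V = 0, rearrange to (I - Q) a = r where r[i] = P(i -> X):
  [2/3, -4/15, -2/15, -2/15] . (a_Y, a_Z, a_W, a_U) = 1/15
  [-1/15, 4/5, -4/15, -1/15] . (a_Y, a_Z, a_W, a_U) = 2/15
  [-1/5, -2/15, 1, 0] . (a_Y, a_Z, a_W, a_U) = 4/15
  [-8/15, -1/15, -1/15, 1] . (a_Y, a_Z, a_W, a_U) = 1/15

Solving yields:
  a_Y = 1499/3894
  a_Z = 21/59
  a_W = 1523/3894
  a_U = 1253/3894

Starting state is U, so the absorption probability is a_U = 1253/3894.

Answer: 1253/3894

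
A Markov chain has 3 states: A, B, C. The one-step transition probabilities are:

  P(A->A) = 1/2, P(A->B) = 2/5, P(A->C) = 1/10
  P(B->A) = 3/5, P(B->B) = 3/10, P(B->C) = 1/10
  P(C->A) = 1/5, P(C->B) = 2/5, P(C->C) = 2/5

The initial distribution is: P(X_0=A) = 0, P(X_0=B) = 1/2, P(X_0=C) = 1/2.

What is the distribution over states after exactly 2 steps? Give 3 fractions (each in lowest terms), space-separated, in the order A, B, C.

Answer: 23/50 73/200 7/40

Derivation:
Propagating the distribution step by step (d_{t+1} = d_t * P):
d_0 = (A=0, B=1/2, C=1/2)
  d_1[A] = 0*1/2 + 1/2*3/5 + 1/2*1/5 = 2/5
  d_1[B] = 0*2/5 + 1/2*3/10 + 1/2*2/5 = 7/20
  d_1[C] = 0*1/10 + 1/2*1/10 + 1/2*2/5 = 1/4
d_1 = (A=2/5, B=7/20, C=1/4)
  d_2[A] = 2/5*1/2 + 7/20*3/5 + 1/4*1/5 = 23/50
  d_2[B] = 2/5*2/5 + 7/20*3/10 + 1/4*2/5 = 73/200
  d_2[C] = 2/5*1/10 + 7/20*1/10 + 1/4*2/5 = 7/40
d_2 = (A=23/50, B=73/200, C=7/40)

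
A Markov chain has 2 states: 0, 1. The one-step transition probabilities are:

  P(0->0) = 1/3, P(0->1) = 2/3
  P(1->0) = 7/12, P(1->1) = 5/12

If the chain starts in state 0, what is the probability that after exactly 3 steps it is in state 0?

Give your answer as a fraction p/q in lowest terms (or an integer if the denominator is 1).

Answer: 11/24

Derivation:
Computing P^3 by repeated multiplication:
P^1 =
  0: [1/3, 2/3]
  1: [7/12, 5/12]
P^2 =
  0: [1/2, 1/2]
  1: [7/16, 9/16]
P^3 =
  0: [11/24, 13/24]
  1: [91/192, 101/192]

(P^3)[0 -> 0] = 11/24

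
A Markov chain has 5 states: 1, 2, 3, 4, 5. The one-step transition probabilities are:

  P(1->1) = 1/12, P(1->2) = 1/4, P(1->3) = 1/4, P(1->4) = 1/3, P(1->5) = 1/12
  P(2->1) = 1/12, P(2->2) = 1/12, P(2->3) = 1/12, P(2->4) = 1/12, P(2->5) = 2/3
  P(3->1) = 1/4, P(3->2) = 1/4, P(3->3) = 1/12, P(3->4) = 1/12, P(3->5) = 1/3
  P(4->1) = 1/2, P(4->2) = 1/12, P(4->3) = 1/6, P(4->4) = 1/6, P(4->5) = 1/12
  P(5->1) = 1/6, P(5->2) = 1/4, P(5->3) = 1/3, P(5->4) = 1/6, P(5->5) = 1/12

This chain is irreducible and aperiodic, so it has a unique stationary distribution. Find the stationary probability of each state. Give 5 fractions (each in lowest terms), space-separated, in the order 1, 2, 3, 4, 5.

Answer: 1571/7624 2899/15248 2933/15248 2579/15248 3695/15248

Derivation:
The stationary distribution satisfies pi = pi * P, i.e.:
  pi_1 = 1/12*pi_1 + 1/12*pi_2 + 1/4*pi_3 + 1/2*pi_4 + 1/6*pi_5
  pi_2 = 1/4*pi_1 + 1/12*pi_2 + 1/4*pi_3 + 1/12*pi_4 + 1/4*pi_5
  pi_3 = 1/4*pi_1 + 1/12*pi_2 + 1/12*pi_3 + 1/6*pi_4 + 1/3*pi_5
  pi_4 = 1/3*pi_1 + 1/12*pi_2 + 1/12*pi_3 + 1/6*pi_4 + 1/6*pi_5
  pi_5 = 1/12*pi_1 + 2/3*pi_2 + 1/3*pi_3 + 1/12*pi_4 + 1/12*pi_5
with normalization: pi_1 + pi_2 + pi_3 + pi_4 + pi_5 = 1.

Using the first 4 balance equations plus normalization, the linear system A*pi = b is:
  [-11/12, 1/12, 1/4, 1/2, 1/6] . pi = 0
  [1/4, -11/12, 1/4, 1/12, 1/4] . pi = 0
  [1/4, 1/12, -11/12, 1/6, 1/3] . pi = 0
  [1/3, 1/12, 1/12, -5/6, 1/6] . pi = 0
  [1, 1, 1, 1, 1] . pi = 1

Solving yields:
  pi_1 = 1571/7624
  pi_2 = 2899/15248
  pi_3 = 2933/15248
  pi_4 = 2579/15248
  pi_5 = 3695/15248

Verification (pi * P):
  1571/7624*1/12 + 2899/15248*1/12 + 2933/15248*1/4 + 2579/15248*1/2 + 3695/15248*1/6 = 1571/7624 = pi_1  (ok)
  1571/7624*1/4 + 2899/15248*1/12 + 2933/15248*1/4 + 2579/15248*1/12 + 3695/15248*1/4 = 2899/15248 = pi_2  (ok)
  1571/7624*1/4 + 2899/15248*1/12 + 2933/15248*1/12 + 2579/15248*1/6 + 3695/15248*1/3 = 2933/15248 = pi_3  (ok)
  1571/7624*1/3 + 2899/15248*1/12 + 2933/15248*1/12 + 2579/15248*1/6 + 3695/15248*1/6 = 2579/15248 = pi_4  (ok)
  1571/7624*1/12 + 2899/15248*2/3 + 2933/15248*1/3 + 2579/15248*1/12 + 3695/15248*1/12 = 3695/15248 = pi_5  (ok)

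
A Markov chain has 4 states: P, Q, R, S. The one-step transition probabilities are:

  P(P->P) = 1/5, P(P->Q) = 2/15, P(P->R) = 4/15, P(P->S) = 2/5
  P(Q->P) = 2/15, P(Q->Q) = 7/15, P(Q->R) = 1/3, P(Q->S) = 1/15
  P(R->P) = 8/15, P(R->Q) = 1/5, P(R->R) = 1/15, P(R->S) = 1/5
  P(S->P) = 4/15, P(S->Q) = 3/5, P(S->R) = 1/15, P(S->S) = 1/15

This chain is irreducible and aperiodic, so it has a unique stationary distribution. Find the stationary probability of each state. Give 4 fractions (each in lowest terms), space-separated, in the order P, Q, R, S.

Answer: 535/2063 718/2063 436/2063 374/2063

Derivation:
The stationary distribution satisfies pi = pi * P, i.e.:
  pi_P = 1/5*pi_P + 2/15*pi_Q + 8/15*pi_R + 4/15*pi_S
  pi_Q = 2/15*pi_P + 7/15*pi_Q + 1/5*pi_R + 3/5*pi_S
  pi_R = 4/15*pi_P + 1/3*pi_Q + 1/15*pi_R + 1/15*pi_S
  pi_S = 2/5*pi_P + 1/15*pi_Q + 1/5*pi_R + 1/15*pi_S
with normalization: pi_P + pi_Q + pi_R + pi_S = 1.

Using the first 3 balance equations plus normalization, the linear system A*pi = b is:
  [-4/5, 2/15, 8/15, 4/15] . pi = 0
  [2/15, -8/15, 1/5, 3/5] . pi = 0
  [4/15, 1/3, -14/15, 1/15] . pi = 0
  [1, 1, 1, 1] . pi = 1

Solving yields:
  pi_P = 535/2063
  pi_Q = 718/2063
  pi_R = 436/2063
  pi_S = 374/2063

Verification (pi * P):
  535/2063*1/5 + 718/2063*2/15 + 436/2063*8/15 + 374/2063*4/15 = 535/2063 = pi_P  (ok)
  535/2063*2/15 + 718/2063*7/15 + 436/2063*1/5 + 374/2063*3/5 = 718/2063 = pi_Q  (ok)
  535/2063*4/15 + 718/2063*1/3 + 436/2063*1/15 + 374/2063*1/15 = 436/2063 = pi_R  (ok)
  535/2063*2/5 + 718/2063*1/15 + 436/2063*1/5 + 374/2063*1/15 = 374/2063 = pi_S  (ok)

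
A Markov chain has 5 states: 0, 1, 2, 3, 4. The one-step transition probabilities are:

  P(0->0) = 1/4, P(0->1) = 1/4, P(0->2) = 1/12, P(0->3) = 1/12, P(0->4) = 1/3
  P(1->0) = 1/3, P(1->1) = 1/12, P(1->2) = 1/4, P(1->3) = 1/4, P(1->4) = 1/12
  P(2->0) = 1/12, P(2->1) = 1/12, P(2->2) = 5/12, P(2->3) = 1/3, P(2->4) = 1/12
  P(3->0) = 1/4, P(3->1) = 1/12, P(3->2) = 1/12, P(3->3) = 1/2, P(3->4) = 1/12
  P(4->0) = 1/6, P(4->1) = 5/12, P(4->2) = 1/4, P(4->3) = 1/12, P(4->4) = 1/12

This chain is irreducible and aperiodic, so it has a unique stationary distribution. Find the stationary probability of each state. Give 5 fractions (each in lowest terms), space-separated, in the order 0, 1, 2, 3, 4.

Answer: 193/882 65/392 709/3528 325/1176 487/3528

Derivation:
The stationary distribution satisfies pi = pi * P, i.e.:
  pi_0 = 1/4*pi_0 + 1/3*pi_1 + 1/12*pi_2 + 1/4*pi_3 + 1/6*pi_4
  pi_1 = 1/4*pi_0 + 1/12*pi_1 + 1/12*pi_2 + 1/12*pi_3 + 5/12*pi_4
  pi_2 = 1/12*pi_0 + 1/4*pi_1 + 5/12*pi_2 + 1/12*pi_3 + 1/4*pi_4
  pi_3 = 1/12*pi_0 + 1/4*pi_1 + 1/3*pi_2 + 1/2*pi_3 + 1/12*pi_4
  pi_4 = 1/3*pi_0 + 1/12*pi_1 + 1/12*pi_2 + 1/12*pi_3 + 1/12*pi_4
with normalization: pi_0 + pi_1 + pi_2 + pi_3 + pi_4 = 1.

Using the first 4 balance equations plus normalization, the linear system A*pi = b is:
  [-3/4, 1/3, 1/12, 1/4, 1/6] . pi = 0
  [1/4, -11/12, 1/12, 1/12, 5/12] . pi = 0
  [1/12, 1/4, -7/12, 1/12, 1/4] . pi = 0
  [1/12, 1/4, 1/3, -1/2, 1/12] . pi = 0
  [1, 1, 1, 1, 1] . pi = 1

Solving yields:
  pi_0 = 193/882
  pi_1 = 65/392
  pi_2 = 709/3528
  pi_3 = 325/1176
  pi_4 = 487/3528

Verification (pi * P):
  193/882*1/4 + 65/392*1/3 + 709/3528*1/12 + 325/1176*1/4 + 487/3528*1/6 = 193/882 = pi_0  (ok)
  193/882*1/4 + 65/392*1/12 + 709/3528*1/12 + 325/1176*1/12 + 487/3528*5/12 = 65/392 = pi_1  (ok)
  193/882*1/12 + 65/392*1/4 + 709/3528*5/12 + 325/1176*1/12 + 487/3528*1/4 = 709/3528 = pi_2  (ok)
  193/882*1/12 + 65/392*1/4 + 709/3528*1/3 + 325/1176*1/2 + 487/3528*1/12 = 325/1176 = pi_3  (ok)
  193/882*1/3 + 65/392*1/12 + 709/3528*1/12 + 325/1176*1/12 + 487/3528*1/12 = 487/3528 = pi_4  (ok)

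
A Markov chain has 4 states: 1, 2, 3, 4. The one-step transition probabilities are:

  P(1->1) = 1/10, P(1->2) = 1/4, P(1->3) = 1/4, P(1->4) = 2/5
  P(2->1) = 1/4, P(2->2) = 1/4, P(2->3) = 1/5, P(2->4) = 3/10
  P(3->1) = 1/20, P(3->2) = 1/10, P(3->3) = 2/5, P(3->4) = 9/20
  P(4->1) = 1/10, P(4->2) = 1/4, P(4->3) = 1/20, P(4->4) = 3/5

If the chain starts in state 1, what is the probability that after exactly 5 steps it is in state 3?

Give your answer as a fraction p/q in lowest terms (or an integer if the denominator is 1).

Answer: 53607/320000

Derivation:
Computing P^5 by repeated multiplication:
P^1 =
  1: [1/10, 1/4, 1/4, 2/5]
  2: [1/4, 1/4, 1/5, 3/10]
  3: [1/20, 1/10, 2/5, 9/20]
  4: [1/10, 1/4, 1/20, 3/5]
P^2 =
  1: [1/8, 17/80, 39/200, 187/400]
  2: [51/400, 11/50, 83/400, 89/200]
  3: [19/200, 19/100, 43/200, 1/2]
  4: [27/200, 97/400, 1/8, 199/400]
P^3 =
  1: [977/8000, 883/4000, 1401/8000, 241/500]
  2: [981/8000, 1751/8000, 1449/8000, 3819/8000]
  3: [471/4000, 871/4000, 691/4000, 1967/4000]
  4: [1041/8000, 37/160, 1257/8000, 963/2000]
P^4 =
  1: [19897/160000, 35797/160000, 27013/160000, 77293/160000]
  2: [4951/40000, 35653/160000, 683/4000, 77223/160000]
  3: [4961/40000, 17927/80000, 6667/40000, 38817/80000]
  4: [20293/160000, 36229/160000, 26513/160000, 15393/32000]
P^5 =
  1: [200189/1600000, 718961/3200000, 53607/320000, 1544591/3200000]
  2: [399639/3200000, 17951/80000, 107483/640000, 772453/1600000]
  3: [200447/1600000, 179999/800000, 266807/1600000, 193187/400000]
  4: [201087/1600000, 720461/3200000, 10709/64000, 308383/640000]

(P^5)[1 -> 3] = 53607/320000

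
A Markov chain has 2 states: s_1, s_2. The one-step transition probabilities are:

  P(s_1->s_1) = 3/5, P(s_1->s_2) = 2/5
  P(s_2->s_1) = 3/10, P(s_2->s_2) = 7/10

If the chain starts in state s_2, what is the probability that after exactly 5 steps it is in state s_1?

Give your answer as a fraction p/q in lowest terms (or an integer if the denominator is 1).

Computing P^5 by repeated multiplication:
P^1 =
  s_1: [3/5, 2/5]
  s_2: [3/10, 7/10]
P^2 =
  s_1: [12/25, 13/25]
  s_2: [39/100, 61/100]
P^3 =
  s_1: [111/250, 139/250]
  s_2: [417/1000, 583/1000]
P^4 =
  s_1: [1083/2500, 1417/2500]
  s_2: [4251/10000, 5749/10000]
P^5 =
  s_1: [10749/25000, 14251/25000]
  s_2: [42753/100000, 57247/100000]

(P^5)[s_2 -> s_1] = 42753/100000

Answer: 42753/100000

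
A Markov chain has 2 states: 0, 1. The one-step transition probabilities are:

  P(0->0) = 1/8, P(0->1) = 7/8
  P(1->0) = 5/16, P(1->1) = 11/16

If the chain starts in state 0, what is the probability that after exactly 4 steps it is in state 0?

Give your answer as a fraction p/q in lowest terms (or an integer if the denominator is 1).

Computing P^4 by repeated multiplication:
P^1 =
  0: [1/8, 7/8]
  1: [5/16, 11/16]
P^2 =
  0: [37/128, 91/128]
  1: [65/256, 191/256]
P^3 =
  0: [529/2048, 1519/2048]
  1: [1085/4096, 3011/4096]
P^4 =
  0: [8653/32768, 24115/32768]
  1: [17225/65536, 48311/65536]

(P^4)[0 -> 0] = 8653/32768

Answer: 8653/32768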